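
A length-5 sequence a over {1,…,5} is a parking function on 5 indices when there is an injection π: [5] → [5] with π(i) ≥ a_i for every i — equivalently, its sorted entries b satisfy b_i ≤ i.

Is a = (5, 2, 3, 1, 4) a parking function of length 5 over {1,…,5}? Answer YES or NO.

YES

Sorted: b = (1, 2, 3, 4, 5).
  b_1=1 ≤ 1
  b_2=2 ≤ 2
  b_3=3 ≤ 3
  b_4=4 ≤ 4
  b_5=5 ≤ 5
All bounds hold ⇒ YES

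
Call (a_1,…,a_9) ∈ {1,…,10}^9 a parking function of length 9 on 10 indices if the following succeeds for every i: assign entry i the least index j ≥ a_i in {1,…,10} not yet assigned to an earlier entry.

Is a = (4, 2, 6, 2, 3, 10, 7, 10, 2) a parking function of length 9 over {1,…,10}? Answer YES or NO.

NO

Order a: b = (2, 2, 2, 3, 4, 6, 7, 10, 10).
  b_1=2 ≤ 2
  b_2=2 ≤ 3
  b_3=2 ≤ 4
  b_4=3 ≤ 5
  b_5=4 ≤ 6
  b_6=6 ≤ 7
  b_7=7 ≤ 8
  b_8=10 > 9
  fails at i=8 ⇒ NO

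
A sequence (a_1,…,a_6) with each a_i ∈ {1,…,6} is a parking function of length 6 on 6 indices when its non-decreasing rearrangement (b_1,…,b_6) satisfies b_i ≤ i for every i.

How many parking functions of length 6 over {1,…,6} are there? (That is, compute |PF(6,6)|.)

|PF| = (6+1−6)·(6+1)^{6−1} = 1×16807 = 16807 [KW]
E.g. (4,2,6,1,4,2) → sorted (1,2,2,4,4,6): b_i ≤ i ∀i, a PF.

16807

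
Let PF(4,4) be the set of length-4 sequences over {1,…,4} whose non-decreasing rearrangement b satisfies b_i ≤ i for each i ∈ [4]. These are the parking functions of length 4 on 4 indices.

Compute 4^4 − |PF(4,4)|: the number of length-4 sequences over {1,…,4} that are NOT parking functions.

131

|PF| = (4−4+1)·(4+1)^(4−1) = 1×125 = 125 (Pollak)
Example (3,3,4,2) → sorted (2,3,3,4): b_1=2>1, not a PF.
4^4 − 125 = 256 − 125 = 131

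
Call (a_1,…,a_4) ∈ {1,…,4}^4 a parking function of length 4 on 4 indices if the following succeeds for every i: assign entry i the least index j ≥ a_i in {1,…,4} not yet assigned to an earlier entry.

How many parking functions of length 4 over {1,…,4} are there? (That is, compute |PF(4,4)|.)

|PF(4,4)| = 1·5^3 = 1·125 = 125 (Konheim–Weiss)
E.g. (2,2,1,4) → sorted (1,2,2,4): b_i ≤ i ∀i, a PF.

125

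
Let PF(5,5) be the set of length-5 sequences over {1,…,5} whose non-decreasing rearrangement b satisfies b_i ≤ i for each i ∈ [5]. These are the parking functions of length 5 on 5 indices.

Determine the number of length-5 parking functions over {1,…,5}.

1296

|PF(5,5)| = (5+1−5)·(5+1)^{5−1} = 1 · 1296 = 1296 (Pollak)
One tuple (1,5,2,4,2) → sorted (1,2,2,4,5): b_i ≤ i ∀i, a PF.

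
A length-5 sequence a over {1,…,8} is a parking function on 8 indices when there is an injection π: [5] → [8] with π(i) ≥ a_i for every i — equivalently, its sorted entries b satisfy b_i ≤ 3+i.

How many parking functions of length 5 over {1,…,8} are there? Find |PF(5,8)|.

|PF| = (8+1−5)·(8+1)^{5−1} = 4·6561 = 26244 (Pollak)
One tuple (2,1,2,6,8) → sorted (1,2,2,6,8): b_i ≤ 3+i ∀i, a PF.

26244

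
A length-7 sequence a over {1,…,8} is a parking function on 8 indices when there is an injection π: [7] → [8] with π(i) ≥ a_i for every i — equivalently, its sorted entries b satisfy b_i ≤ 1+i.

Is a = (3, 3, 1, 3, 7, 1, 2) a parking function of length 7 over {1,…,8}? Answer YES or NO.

Rearranged: b = (1, 1, 2, 3, 3, 3, 7).
  b_1=1 ≤ 2
  b_2=1 ≤ 3
  b_3=2 ≤ 4
  b_4=3 ≤ 5
  b_5=3 ≤ 6
  b_6=3 ≤ 7
  b_7=7 ≤ 8
All bounds hold ⇒ YES

YES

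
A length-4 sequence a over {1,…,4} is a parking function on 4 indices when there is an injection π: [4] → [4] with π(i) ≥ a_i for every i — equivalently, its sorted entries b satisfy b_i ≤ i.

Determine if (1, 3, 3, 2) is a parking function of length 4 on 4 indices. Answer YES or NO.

Sorted: b = (1, 2, 3, 3).
  b_1=1 ≤ 1
  b_2=2 ≤ 2
  b_3=3 ≤ 3
  b_4=3 ≤ 4
All bounds hold ⇒ YES

YES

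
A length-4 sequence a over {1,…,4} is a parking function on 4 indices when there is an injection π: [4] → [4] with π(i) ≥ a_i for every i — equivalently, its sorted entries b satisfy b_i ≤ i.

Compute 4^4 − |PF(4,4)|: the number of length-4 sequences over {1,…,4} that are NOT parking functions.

|PF(4,4)| = (5−4)·5^(4−1) = 1 · 125 = 125 [KW]
E.g. (2,4,3,3) → sorted (2,3,3,4): b_1=2>1, not a PF.
4^4 − 125 = 256 − 125 = 131

131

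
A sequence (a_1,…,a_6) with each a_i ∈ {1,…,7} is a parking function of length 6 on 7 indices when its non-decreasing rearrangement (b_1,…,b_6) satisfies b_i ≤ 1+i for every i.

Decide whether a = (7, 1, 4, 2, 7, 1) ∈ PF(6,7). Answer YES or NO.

Rearranged: b = (1, 1, 2, 4, 7, 7).
  b_1=1 ≤ 2
  b_2=1 ≤ 3
  b_3=2 ≤ 4
  b_4=4 ≤ 5
  b_5=7 > 6
  fails at i=5 ⇒ NO

NO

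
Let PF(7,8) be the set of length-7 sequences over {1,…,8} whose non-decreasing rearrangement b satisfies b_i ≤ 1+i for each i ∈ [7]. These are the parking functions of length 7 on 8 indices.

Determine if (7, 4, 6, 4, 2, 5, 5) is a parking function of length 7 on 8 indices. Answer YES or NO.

NO

Order a: b = (2, 4, 4, 5, 5, 6, 7).
  b_1=2 ≤ 2
  b_2=4 > 3
  fails at i=2 ⇒ NO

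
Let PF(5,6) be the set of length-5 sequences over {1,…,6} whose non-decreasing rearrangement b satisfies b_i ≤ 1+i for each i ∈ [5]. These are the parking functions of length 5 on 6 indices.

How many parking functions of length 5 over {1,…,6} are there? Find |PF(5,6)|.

Count = (6+1−5)·(6+1)^{5−1} = 2 · 2401 = 4802
Check (4,3,5,5,1) → sorted (1,3,4,5,5): b_i ≤ 1+i ∀i, a PF.

4802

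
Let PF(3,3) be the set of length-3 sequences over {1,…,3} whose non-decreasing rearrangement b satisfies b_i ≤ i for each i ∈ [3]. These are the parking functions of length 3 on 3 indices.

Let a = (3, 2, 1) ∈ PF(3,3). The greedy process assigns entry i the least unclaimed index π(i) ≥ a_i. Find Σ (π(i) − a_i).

Σπ = 6 ({1..3} each once); Σa = 3+2+1 = 6; disp = 6−6 = 0.

0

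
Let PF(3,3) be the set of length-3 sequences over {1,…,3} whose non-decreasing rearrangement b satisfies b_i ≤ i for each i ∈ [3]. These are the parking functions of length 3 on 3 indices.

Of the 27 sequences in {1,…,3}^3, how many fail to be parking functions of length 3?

11

|PF| = (4−3)·4^(3−1) = 1 · 16 = 16 (Pollak)
Check (3,2,3) → sorted (2,3,3): b_1=2>1, not a PF.
So 27 − 16 = 11 fail.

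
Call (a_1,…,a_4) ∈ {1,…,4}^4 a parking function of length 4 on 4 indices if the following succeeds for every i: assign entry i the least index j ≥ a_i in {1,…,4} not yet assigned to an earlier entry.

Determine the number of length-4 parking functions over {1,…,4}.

125

#PF = (4−4+1)·(4+1)^(4−1) = 1 · 125 = 125
Example (1,2,2,4) → sorted (1,2,2,4): b_i ≤ i ∀i, a PF.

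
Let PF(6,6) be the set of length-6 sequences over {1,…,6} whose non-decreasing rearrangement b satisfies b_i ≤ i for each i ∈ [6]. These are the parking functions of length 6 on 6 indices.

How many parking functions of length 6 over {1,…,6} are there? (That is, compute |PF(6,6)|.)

#PF = (6+1−6)·(6+1)^{6−1} = 1×16807 = 16807 [KW]
E.g. (1,4,1,1,1,4) → sorted (1,1,1,1,4,4): b_i ≤ i ∀i, a PF.

16807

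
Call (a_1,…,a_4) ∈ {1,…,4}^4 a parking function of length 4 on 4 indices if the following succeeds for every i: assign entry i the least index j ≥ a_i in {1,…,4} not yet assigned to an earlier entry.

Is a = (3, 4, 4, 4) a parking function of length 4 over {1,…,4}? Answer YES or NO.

Order a: b = (3, 4, 4, 4).
  b_1=3 > 1
  fails at i=1 ⇒ NO

NO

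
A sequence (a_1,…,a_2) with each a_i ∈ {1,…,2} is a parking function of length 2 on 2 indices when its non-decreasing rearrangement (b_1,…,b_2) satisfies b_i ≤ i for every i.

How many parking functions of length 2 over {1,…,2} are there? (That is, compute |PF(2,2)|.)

Count = (3−2)·3^(2−1) = 1 · 3 = 3
E.g. (1,1) → sorted (1,1): b_i ≤ i ∀i, a PF.

3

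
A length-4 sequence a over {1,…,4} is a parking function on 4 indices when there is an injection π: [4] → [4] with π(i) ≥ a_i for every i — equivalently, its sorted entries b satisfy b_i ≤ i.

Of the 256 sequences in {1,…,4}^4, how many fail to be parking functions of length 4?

131

Count = (5−4)·5^(4−1) = 1 · 125 = 125
Check (3,3,4,3) → sorted (3,3,3,4): b_1=3>1, not a PF.
So 256 − 125 = 131 fail.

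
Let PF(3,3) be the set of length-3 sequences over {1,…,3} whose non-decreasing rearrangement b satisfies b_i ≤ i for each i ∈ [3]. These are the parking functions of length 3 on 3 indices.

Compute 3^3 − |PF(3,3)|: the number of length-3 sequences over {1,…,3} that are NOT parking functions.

11

#PF = (4−3)·4^(3−1) = 1 · 16 = 16 (Pollak)
One tuple (3,1,3) → sorted (1,3,3): b_2=3>2, not a PF.
3^3 − 16 = 27 − 16 = 11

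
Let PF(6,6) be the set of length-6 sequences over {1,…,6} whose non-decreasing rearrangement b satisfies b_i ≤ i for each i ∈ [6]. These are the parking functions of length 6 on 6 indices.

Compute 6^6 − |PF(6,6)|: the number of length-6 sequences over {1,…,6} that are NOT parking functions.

Count = (6+1−6)·(6+1)^{6−1} = 1 · 16807 = 16807 (Konheim–Weiss)
E.g. (5,3,2,6,6,5) → sorted (2,3,5,5,6,6): b_1=2>1, not a PF.
Total 46656; non-PF = 46656−16807 = 29849

29849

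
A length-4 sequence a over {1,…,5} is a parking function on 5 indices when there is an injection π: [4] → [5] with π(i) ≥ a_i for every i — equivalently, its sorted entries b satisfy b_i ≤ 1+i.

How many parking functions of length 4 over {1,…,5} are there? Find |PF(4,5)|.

432

|PF(4,5)| = (5+1−4)·(5+1)^{4−1} = 2 · 216 = 432 [KW]
E.g. (3,2,3,5) → sorted (2,3,3,5): b_i ≤ 1+i ∀i, a PF.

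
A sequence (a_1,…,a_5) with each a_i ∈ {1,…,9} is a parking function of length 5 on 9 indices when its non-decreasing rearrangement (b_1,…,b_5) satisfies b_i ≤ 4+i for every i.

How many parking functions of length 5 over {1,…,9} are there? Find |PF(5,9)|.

|PF| = (9+1−5)·(9+1)^{5−1} = 5×10000 = 50000 (Pollak)
Example (5,7,9,7,2) → sorted (2,5,7,7,9): b_i ≤ 4+i ∀i, a PF.

50000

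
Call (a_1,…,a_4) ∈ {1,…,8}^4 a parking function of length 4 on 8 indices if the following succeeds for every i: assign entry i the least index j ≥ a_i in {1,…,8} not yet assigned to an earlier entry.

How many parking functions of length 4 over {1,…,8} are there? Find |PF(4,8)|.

|PF| = (9−4)·9^(4−1) = 5×729 = 3645 [KW]
Check (6,4,3,7) → sorted (3,4,6,7): b_i ≤ 4+i ∀i, a PF.

3645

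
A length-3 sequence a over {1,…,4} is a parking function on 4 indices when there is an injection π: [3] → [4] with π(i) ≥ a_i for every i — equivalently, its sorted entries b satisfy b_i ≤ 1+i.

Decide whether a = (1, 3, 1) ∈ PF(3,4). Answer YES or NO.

YES

Rearranged: b = (1, 1, 3).
  b_1=1 ≤ 2
  b_2=1 ≤ 3
  b_3=3 ≤ 4
All bounds hold ⇒ YES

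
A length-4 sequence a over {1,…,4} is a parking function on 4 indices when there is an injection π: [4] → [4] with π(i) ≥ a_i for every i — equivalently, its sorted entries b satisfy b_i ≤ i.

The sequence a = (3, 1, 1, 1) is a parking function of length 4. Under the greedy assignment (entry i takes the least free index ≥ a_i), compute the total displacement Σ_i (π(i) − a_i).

4

Σπ = 4·5/2 = 10 (π permutes [4]); Σa = 3+1+1+1 = 6; disp = 10−6 = 4.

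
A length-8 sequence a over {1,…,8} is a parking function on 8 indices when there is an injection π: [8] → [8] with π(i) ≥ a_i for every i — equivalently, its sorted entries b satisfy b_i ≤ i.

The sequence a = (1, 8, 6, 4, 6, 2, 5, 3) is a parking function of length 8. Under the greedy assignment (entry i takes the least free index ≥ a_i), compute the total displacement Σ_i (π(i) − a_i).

1

Σπ = 36 ({1..8} each once); Σa = 1+8+6+4+6+2+5+3 = 35; disp = 36−35 = 1.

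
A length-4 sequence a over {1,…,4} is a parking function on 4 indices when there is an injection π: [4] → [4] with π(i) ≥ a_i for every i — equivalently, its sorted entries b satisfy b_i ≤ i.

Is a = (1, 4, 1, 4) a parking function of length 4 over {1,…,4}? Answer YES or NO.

Order a: b = (1, 1, 4, 4).
  b_1=1 ≤ 1
  b_2=1 ≤ 2
  b_3=4 > 3
  fails at i=3 ⇒ NO

NO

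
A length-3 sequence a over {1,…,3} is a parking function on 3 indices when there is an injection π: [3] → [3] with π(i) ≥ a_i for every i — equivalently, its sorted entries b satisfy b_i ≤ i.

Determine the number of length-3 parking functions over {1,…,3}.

16

#PF = (3+1−3)·(3+1)^{3−1} = 1×16 = 16 [KW]
One tuple (1,2,2) → sorted (1,2,2): b_i ≤ i ∀i, a PF.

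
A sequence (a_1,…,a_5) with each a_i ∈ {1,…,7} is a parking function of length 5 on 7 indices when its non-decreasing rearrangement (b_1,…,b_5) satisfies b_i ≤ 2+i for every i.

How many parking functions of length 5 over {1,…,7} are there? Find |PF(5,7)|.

12288

Count = (8−5)·8^(5−1) = 3·4096 = 12288 (Pollak)
One tuple (3,4,1,5,1) → sorted (1,1,3,4,5): b_i ≤ 2+i ∀i, a PF.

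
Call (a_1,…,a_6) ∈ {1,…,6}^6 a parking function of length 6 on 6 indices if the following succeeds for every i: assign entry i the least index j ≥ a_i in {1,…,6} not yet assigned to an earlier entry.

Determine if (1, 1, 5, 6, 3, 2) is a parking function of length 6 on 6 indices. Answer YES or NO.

YES

Sorted: b = (1, 1, 2, 3, 5, 6).
  b_1=1 ≤ 1
  b_2=1 ≤ 2
  b_3=2 ≤ 3
  b_4=3 ≤ 4
  b_5=5 ≤ 5
  b_6=6 ≤ 6
All bounds hold ⇒ YES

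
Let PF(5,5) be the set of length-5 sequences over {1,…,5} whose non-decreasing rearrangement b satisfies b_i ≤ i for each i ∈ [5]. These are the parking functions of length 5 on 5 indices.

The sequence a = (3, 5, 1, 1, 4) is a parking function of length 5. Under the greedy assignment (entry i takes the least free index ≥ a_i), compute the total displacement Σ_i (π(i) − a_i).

Σπ = 15 ({1..5} each once); Σa = 3+5+1+1+4 = 14; disp = 15−14 = 1.

1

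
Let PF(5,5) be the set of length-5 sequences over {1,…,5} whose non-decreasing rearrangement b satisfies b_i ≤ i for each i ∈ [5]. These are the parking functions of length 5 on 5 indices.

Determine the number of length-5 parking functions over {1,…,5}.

|PF(5,5)| = 1·6^4 = 1·1296 = 1296 [KW]
Example (1,1,1,5,1) → sorted (1,1,1,1,5): b_i ≤ i ∀i, a PF.

1296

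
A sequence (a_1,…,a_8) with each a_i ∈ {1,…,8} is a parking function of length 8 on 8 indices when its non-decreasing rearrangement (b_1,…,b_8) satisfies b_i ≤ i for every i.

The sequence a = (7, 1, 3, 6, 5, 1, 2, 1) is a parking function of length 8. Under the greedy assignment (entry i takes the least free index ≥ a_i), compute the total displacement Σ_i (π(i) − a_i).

Σπ = 36 ({1..8} each once); Σa = 7+1+3+6+5+1+2+1 = 26; disp = 36−26 = 10.

10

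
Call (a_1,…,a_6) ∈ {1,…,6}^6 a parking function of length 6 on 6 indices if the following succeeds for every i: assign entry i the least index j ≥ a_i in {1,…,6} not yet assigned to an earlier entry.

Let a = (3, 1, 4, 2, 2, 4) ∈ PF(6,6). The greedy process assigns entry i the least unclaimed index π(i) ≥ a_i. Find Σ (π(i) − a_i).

5

Σπ(i) = 1+…+6 = 21; Σa = 3+1+4+2+2+4 = 16; disp = 21−16 = 5.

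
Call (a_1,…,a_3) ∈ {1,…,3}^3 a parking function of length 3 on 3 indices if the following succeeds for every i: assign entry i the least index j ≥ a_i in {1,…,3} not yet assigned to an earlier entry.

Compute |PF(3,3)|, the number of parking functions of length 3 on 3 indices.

16

Count = (3−3+1)·(3+1)^(3−1) = 1 · 16 = 16 (Konheim–Weiss)
E.g. (2,1,1) → sorted (1,1,2): b_i ≤ i ∀i, a PF.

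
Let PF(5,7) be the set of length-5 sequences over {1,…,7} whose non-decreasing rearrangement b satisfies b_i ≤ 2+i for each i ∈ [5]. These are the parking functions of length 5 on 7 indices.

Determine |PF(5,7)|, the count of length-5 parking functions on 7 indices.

12288

Count = 3·8^4 = 3 · 4096 = 12288
E.g. (5,1,2,6,4) → sorted (1,2,4,5,6): b_i ≤ 2+i ∀i, a PF.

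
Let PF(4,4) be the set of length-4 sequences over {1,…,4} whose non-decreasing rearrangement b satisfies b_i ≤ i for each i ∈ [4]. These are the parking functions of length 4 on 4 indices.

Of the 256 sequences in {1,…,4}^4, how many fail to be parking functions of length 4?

Count = (4−4+1)·(4+1)^(4−1) = 1×125 = 125
Example (3,4,4,4) → sorted (3,4,4,4): b_1=3>1, not a PF.
4^4 − 125 = 256 − 125 = 131

131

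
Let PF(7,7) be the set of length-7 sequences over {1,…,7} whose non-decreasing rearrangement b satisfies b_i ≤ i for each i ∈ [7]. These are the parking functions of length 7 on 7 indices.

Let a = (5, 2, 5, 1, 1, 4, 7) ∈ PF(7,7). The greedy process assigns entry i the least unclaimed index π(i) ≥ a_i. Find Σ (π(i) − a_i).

Σπ = 28 ({1..7} each once); Σa = 5+2+5+1+1+4+7 = 25; disp = 28−25 = 3.

3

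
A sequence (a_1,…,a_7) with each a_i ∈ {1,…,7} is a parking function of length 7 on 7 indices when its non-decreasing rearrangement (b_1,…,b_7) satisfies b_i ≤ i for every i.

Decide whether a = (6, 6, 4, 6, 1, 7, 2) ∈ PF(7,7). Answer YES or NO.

NO

Order a: b = (1, 2, 4, 6, 6, 6, 7).
  b_1=1 ≤ 1
  b_2=2 ≤ 2
  b_3=4 > 3
  fails at i=3 ⇒ NO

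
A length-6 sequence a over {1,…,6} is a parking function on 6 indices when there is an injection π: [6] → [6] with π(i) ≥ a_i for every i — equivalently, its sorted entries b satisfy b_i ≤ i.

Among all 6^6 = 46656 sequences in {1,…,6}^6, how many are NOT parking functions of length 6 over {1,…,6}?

29849

Count = (7−6)·7^(6−1) = 1 · 16807 = 16807
Check (1,5,5,5,4,4) → sorted (1,4,4,5,5,5): b_2=4>2, not a PF.
Total 46656; non-PF = 46656−16807 = 29849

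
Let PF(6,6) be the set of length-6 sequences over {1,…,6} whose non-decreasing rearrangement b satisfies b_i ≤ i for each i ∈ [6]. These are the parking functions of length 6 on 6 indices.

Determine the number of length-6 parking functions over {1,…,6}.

#PF = 1·7^5 = 1 · 16807 = 16807 (Pollak)
Check (4,3,4,1,3,1) → sorted (1,1,3,3,4,4): b_i ≤ i ∀i, a PF.

16807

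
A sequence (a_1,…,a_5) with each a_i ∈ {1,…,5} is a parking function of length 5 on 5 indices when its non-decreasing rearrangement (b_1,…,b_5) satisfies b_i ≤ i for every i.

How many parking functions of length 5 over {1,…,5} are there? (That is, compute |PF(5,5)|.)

1296

|PF(5,5)| = 1·6^4 = 1 · 1296 = 1296 [KW]
Example (1,3,4,1,2) → sorted (1,1,2,3,4): b_i ≤ i ∀i, a PF.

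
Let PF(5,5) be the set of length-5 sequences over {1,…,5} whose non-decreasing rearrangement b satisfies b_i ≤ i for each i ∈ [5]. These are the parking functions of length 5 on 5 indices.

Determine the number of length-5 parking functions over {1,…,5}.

Count = 1·6^4 = 1 · 1296 = 1296
Check (4,1,5,3,2) → sorted (1,2,3,4,5): b_i ≤ i ∀i, a PF.

1296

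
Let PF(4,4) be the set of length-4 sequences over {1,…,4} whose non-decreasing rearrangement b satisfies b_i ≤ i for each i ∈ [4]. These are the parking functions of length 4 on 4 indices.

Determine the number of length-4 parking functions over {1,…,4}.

Count = (4−4+1)·(4+1)^(4−1) = 1 · 125 = 125 [KW]
Example (1,2,3,2) → sorted (1,2,2,3): b_i ≤ i ∀i, a PF.

125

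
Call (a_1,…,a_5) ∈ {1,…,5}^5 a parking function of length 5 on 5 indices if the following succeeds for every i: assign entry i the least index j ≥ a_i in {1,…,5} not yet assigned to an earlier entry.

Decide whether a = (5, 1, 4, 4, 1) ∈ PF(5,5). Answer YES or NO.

Sorted: b = (1, 1, 4, 4, 5).
  b_1=1 ≤ 1
  b_2=1 ≤ 2
  b_3=4 > 3
  fails at i=3 ⇒ NO

NO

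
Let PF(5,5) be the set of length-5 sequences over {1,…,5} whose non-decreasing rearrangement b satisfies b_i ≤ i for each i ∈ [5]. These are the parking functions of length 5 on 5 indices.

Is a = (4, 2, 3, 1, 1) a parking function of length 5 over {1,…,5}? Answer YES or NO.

YES

Rearranged: b = (1, 1, 2, 3, 4).
  b_1=1 ≤ 1
  b_2=1 ≤ 2
  b_3=2 ≤ 3
  b_4=3 ≤ 4
  b_5=4 ≤ 5
All bounds hold ⇒ YES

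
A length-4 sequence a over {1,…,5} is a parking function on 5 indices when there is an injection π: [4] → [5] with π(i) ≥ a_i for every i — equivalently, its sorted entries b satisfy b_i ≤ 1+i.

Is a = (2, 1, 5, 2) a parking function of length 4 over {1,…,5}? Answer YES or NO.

Sorted: b = (1, 2, 2, 5).
  b_1=1 ≤ 2
  b_2=2 ≤ 3
  b_3=2 ≤ 4
  b_4=5 ≤ 5
All bounds hold ⇒ YES

YES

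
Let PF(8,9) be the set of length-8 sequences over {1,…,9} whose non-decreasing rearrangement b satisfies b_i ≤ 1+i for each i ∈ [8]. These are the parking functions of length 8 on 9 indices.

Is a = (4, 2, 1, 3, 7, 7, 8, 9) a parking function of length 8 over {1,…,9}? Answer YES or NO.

Rearranged: b = (1, 2, 3, 4, 7, 7, 8, 9).
  b_1=1 ≤ 2
  b_2=2 ≤ 3
  b_3=3 ≤ 4
  b_4=4 ≤ 5
  b_5=7 > 6
  fails at i=5 ⇒ NO

NO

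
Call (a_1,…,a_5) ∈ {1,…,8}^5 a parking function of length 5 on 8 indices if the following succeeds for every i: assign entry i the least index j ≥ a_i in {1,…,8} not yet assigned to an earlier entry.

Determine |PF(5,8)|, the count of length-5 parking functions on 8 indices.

Count = (8−5+1)·(8+1)^(5−1) = 4·6561 = 26244 (Konheim–Weiss)
Check (7,2,2,3,5) → sorted (2,2,3,5,7): b_i ≤ 3+i ∀i, a PF.

26244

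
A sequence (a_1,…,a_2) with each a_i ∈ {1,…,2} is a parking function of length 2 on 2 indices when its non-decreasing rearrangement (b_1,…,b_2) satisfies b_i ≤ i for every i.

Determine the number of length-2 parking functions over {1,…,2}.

|PF| = (2−2+1)·(2+1)^(2−1) = 1·3 = 3 (Konheim–Weiss)
Example (1,2) → sorted (1,2): b_i ≤ i ∀i, a PF.

3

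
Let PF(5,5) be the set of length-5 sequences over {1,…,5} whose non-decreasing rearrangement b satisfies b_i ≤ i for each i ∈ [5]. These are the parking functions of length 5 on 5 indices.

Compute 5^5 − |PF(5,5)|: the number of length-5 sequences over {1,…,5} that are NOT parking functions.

Count = (6−5)·6^(5−1) = 1·1296 = 1296 (Konheim–Weiss)
Example (2,5,4,5,5) → sorted (2,4,5,5,5): b_1=2>1, not a PF.
5^5 − 1296 = 3125 − 1296 = 1829

1829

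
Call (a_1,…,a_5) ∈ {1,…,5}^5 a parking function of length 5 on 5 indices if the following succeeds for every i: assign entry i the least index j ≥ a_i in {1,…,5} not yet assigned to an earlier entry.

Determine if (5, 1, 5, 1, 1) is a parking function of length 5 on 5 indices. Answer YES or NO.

NO

Rearranged: b = (1, 1, 1, 5, 5).
  b_1=1 ≤ 1
  b_2=1 ≤ 2
  b_3=1 ≤ 3
  b_4=5 > 4
  fails at i=4 ⇒ NO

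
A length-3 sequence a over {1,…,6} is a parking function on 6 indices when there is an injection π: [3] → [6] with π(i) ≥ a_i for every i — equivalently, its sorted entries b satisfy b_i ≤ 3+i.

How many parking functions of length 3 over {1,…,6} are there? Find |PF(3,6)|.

Count = (7−3)·7^(3−1) = 4 · 49 = 196 (Pollak)
Check (5,2,1) → sorted (1,2,5): b_i ≤ 3+i ∀i, a PF.

196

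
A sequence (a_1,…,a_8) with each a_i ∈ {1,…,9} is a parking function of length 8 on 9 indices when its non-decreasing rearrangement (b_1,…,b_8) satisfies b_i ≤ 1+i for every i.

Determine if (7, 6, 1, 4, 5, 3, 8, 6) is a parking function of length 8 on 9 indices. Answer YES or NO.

Order a: b = (1, 3, 4, 5, 6, 6, 7, 8).
  b_1=1 ≤ 2
  b_2=3 ≤ 3
  b_3=4 ≤ 4
  b_4=5 ≤ 5
  b_5=6 ≤ 6
  b_6=6 ≤ 7
  b_7=7 ≤ 8
  b_8=8 ≤ 9
All bounds hold ⇒ YES

YES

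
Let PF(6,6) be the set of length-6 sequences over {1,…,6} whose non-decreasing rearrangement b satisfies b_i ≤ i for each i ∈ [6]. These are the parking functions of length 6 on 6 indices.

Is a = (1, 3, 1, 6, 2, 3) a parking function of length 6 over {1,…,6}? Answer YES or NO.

YES

Sorted: b = (1, 1, 2, 3, 3, 6).
  b_1=1 ≤ 1
  b_2=1 ≤ 2
  b_3=2 ≤ 3
  b_4=3 ≤ 4
  b_5=3 ≤ 5
  b_6=6 ≤ 6
All bounds hold ⇒ YES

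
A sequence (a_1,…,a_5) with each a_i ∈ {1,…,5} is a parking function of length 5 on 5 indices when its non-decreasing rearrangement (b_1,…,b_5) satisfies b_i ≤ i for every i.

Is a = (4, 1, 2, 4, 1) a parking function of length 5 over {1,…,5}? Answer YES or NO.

YES

Rearranged: b = (1, 1, 2, 4, 4).
  b_1=1 ≤ 1
  b_2=1 ≤ 2
  b_3=2 ≤ 3
  b_4=4 ≤ 4
  b_5=4 ≤ 5
All bounds hold ⇒ YES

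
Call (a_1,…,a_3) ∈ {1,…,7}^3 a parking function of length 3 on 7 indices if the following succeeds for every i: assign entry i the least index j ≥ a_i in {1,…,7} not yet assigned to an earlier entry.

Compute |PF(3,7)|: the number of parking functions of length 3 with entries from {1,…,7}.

320

#PF = (8−3)·8^(3−1) = 5×64 = 320 (Pollak)
Example (2,6,3) → sorted (2,3,6): b_i ≤ 4+i ∀i, a PF.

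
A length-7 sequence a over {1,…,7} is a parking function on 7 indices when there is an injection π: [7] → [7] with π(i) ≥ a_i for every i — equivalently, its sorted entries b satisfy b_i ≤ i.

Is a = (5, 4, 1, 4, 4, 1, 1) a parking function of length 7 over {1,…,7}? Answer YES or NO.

YES

Order a: b = (1, 1, 1, 4, 4, 4, 5).
  b_1=1 ≤ 1
  b_2=1 ≤ 2
  b_3=1 ≤ 3
  b_4=4 ≤ 4
  b_5=4 ≤ 5
  b_6=4 ≤ 6
  b_7=5 ≤ 7
All bounds hold ⇒ YES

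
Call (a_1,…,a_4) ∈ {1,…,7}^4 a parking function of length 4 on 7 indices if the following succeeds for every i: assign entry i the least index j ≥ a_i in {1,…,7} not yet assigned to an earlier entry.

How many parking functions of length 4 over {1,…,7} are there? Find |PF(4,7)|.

#PF = (8−4)·8^(4−1) = 4 · 512 = 2048 (Konheim–Weiss)
One tuple (1,3,7,2) → sorted (1,2,3,7): b_i ≤ 3+i ∀i, a PF.

2048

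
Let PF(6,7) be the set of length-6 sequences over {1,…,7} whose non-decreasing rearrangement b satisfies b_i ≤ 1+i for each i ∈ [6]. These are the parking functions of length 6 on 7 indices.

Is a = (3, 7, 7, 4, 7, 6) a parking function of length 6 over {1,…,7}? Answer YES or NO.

NO

Sorted: b = (3, 4, 6, 7, 7, 7).
  b_1=3 > 2
  fails at i=1 ⇒ NO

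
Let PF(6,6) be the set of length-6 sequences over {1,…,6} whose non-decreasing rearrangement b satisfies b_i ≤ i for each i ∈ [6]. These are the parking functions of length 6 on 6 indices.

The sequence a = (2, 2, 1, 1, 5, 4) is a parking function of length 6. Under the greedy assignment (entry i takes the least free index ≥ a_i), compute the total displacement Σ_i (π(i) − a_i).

Σπ(i) = 1+…+6 = 21; Σa = 2+2+1+1+5+4 = 15; disp = 21−15 = 6.

6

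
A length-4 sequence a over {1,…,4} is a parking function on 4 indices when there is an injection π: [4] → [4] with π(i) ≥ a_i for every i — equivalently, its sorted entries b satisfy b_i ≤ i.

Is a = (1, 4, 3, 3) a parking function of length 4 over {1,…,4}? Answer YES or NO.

NO

Rearranged: b = (1, 3, 3, 4).
  b_1=1 ≤ 1
  b_2=3 > 2
  fails at i=2 ⇒ NO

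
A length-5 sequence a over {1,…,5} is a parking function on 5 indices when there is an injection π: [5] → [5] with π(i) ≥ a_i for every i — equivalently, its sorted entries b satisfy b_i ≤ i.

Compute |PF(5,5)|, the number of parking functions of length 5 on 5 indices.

1296

|PF(5,5)| = (6−5)·6^(5−1) = 1×1296 = 1296 (Konheim–Weiss)
One tuple (1,3,2,2,1) → sorted (1,1,2,2,3): b_i ≤ i ∀i, a PF.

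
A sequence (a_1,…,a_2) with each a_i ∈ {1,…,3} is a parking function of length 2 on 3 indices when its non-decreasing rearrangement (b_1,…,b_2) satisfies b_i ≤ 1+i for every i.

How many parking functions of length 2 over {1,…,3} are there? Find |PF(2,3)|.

8

Count = (4−2)·4^(2−1) = 2×4 = 8 [KW]
Check (3,2) → sorted (2,3): b_i ≤ 1+i ∀i, a PF.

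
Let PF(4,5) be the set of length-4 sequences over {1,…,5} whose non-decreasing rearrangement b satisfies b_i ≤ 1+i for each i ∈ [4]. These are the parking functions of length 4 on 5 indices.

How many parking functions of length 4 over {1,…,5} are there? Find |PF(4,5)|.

432

|PF| = 2·6^3 = 2·216 = 432 (Konheim–Weiss)
One tuple (1,5,2,4) → sorted (1,2,4,5): b_i ≤ 1+i ∀i, a PF.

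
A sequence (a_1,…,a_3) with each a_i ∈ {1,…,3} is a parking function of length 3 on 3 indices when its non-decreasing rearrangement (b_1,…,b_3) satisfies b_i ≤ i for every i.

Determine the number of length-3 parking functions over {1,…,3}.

16

#PF = (3+1−3)·(3+1)^{3−1} = 1 · 16 = 16
E.g. (2,3,1) → sorted (1,2,3): b_i ≤ i ∀i, a PF.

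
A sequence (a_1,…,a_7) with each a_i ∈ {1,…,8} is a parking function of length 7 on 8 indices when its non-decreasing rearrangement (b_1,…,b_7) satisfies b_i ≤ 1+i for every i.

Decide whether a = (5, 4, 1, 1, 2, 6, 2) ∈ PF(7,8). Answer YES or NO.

YES

Sorted: b = (1, 1, 2, 2, 4, 5, 6).
  b_1=1 ≤ 2
  b_2=1 ≤ 3
  b_3=2 ≤ 4
  b_4=2 ≤ 5
  b_5=4 ≤ 6
  b_6=5 ≤ 7
  b_7=6 ≤ 8
All bounds hold ⇒ YES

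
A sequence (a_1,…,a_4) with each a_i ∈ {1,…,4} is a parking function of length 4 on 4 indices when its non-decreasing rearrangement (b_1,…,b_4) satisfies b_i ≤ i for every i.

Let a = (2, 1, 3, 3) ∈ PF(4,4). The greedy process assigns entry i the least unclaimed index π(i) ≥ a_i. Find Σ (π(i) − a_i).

1

Σπ = 4·5/2 = 10 (π permutes [4]); Σa = 2+1+3+3 = 9; disp = 10−9 = 1.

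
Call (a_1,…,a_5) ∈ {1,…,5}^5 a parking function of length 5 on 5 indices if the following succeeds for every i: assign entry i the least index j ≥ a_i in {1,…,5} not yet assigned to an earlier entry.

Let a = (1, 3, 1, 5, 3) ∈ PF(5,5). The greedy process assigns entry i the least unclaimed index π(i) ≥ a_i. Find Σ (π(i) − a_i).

2

Σπ(i) = 1+…+5 = 15; Σa = 1+3+1+5+3 = 13; disp = 15−13 = 2.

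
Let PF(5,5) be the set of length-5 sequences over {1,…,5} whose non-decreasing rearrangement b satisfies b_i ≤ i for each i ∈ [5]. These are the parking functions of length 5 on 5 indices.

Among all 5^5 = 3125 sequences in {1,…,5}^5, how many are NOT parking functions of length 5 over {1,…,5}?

1829

#PF = (5−5+1)·(5+1)^(5−1) = 1·1296 = 1296 (Konheim–Weiss)
E.g. (5,5,5,2,4) → sorted (2,4,5,5,5): b_1=2>1, not a PF.
So 3125 − 1296 = 1829 fail.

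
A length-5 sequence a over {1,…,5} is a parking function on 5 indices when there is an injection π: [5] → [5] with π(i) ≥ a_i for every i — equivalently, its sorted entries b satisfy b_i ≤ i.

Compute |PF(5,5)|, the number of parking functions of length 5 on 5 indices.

1296

Count = (5−5+1)·(5+1)^(5−1) = 1 · 1296 = 1296 (Pollak)
Example (4,1,3,2,3) → sorted (1,2,3,3,4): b_i ≤ i ∀i, a PF.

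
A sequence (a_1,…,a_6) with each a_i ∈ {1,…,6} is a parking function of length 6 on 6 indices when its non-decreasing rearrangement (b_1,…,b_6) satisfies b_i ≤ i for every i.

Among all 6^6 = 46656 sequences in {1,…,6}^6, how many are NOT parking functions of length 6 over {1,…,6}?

29849

|PF| = (7−6)·7^(6−1) = 1 · 16807 = 16807
E.g. (6,6,4,4,5,5) → sorted (4,4,5,5,6,6): b_1=4>1, not a PF.
Total 46656; non-PF = 46656−16807 = 29849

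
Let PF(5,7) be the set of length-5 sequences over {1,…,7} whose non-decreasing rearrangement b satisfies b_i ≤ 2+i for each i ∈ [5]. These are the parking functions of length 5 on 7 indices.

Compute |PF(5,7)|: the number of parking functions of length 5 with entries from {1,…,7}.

12288

#PF = (7+1−5)·(7+1)^{5−1} = 3·4096 = 12288 (Pollak)
E.g. (1,1,3,6,6) → sorted (1,1,3,6,6): b_i ≤ 2+i ∀i, a PF.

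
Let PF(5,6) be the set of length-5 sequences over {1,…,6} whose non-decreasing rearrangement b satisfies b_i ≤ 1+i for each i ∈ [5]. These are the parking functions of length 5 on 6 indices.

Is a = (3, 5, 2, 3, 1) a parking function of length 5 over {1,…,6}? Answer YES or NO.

Rearranged: b = (1, 2, 3, 3, 5).
  b_1=1 ≤ 2
  b_2=2 ≤ 3
  b_3=3 ≤ 4
  b_4=3 ≤ 5
  b_5=5 ≤ 6
All bounds hold ⇒ YES

YES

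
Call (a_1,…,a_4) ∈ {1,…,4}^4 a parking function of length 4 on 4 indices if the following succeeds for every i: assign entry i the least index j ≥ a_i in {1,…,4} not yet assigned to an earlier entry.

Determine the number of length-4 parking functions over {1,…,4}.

125

Count = (4−4+1)·(4+1)^(4−1) = 1·125 = 125
Example (1,1,2,1) → sorted (1,1,1,2): b_i ≤ i ∀i, a PF.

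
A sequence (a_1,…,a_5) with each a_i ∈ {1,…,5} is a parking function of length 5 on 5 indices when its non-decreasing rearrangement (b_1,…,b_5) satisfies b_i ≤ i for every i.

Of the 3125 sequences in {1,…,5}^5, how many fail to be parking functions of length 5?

Count = (5+1−5)·(5+1)^{5−1} = 1 · 1296 = 1296 (Konheim–Weiss)
Check (2,4,2,4,3) → sorted (2,2,3,4,4): b_1=2>1, not a PF.
Total 3125; non-PF = 3125−1296 = 1829

1829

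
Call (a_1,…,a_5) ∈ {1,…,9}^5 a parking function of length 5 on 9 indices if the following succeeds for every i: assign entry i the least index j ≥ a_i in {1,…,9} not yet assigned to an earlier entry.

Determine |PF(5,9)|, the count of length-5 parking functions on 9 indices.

50000

|PF(5,9)| = (9−5+1)·(9+1)^(5−1) = 5 · 10000 = 50000
Example (5,8,2,5,4) → sorted (2,4,5,5,8): b_i ≤ 4+i ∀i, a PF.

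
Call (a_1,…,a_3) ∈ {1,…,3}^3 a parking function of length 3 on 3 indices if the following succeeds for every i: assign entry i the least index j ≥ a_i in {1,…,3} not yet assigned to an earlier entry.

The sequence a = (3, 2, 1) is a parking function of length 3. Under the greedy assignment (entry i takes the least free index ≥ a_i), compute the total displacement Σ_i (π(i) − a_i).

Σπ = 6 ({1..3} each once); Σa = 3+2+1 = 6; disp = 6−6 = 0.

0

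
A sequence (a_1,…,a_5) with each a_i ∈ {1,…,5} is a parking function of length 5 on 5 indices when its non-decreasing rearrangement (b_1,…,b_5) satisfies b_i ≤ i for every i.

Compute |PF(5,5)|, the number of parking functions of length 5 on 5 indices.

1296

|PF| = (5+1−5)·(5+1)^{5−1} = 1×1296 = 1296 (Konheim–Weiss)
Check (2,1,4,5,1) → sorted (1,1,2,4,5): b_i ≤ i ∀i, a PF.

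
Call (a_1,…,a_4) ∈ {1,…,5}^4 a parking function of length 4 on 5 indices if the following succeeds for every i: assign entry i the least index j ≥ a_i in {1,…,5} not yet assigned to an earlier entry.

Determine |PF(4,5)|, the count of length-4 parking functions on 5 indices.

432

Count = (5+1−4)·(5+1)^{4−1} = 2×216 = 432
Example (4,1,4,1) → sorted (1,1,4,4): b_i ≤ 1+i ∀i, a PF.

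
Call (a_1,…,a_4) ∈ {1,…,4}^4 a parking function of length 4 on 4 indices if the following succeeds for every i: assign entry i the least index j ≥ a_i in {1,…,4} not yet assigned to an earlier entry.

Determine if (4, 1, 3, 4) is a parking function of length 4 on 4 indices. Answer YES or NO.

Rearranged: b = (1, 3, 4, 4).
  b_1=1 ≤ 1
  b_2=3 > 2
  fails at i=2 ⇒ NO

NO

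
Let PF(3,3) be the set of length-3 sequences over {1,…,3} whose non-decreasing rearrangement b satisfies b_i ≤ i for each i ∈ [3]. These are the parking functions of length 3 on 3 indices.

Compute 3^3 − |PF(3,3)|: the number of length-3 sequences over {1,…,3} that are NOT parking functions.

Count = 1·4^2 = 1 · 16 = 16
E.g. (3,3,2) → sorted (2,3,3): b_1=2>1, not a PF.
3^3 − 16 = 27 − 16 = 11

11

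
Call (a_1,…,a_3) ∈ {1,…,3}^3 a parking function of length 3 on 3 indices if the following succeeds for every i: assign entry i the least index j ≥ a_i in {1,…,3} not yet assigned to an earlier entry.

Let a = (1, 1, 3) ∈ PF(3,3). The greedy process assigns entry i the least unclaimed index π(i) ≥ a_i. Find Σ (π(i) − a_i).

1

Σπ = 3·4/2 = 6 (π permutes [3]); Σa = 1+1+3 = 5; disp = 6−5 = 1.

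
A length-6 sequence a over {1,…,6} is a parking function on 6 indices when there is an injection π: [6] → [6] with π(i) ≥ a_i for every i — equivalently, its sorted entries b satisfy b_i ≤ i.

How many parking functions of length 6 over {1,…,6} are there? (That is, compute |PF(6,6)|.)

#PF = (6−6+1)·(6+1)^(6−1) = 1×16807 = 16807 [KW]
Check (5,1,2,6,2,3) → sorted (1,2,2,3,5,6): b_i ≤ i ∀i, a PF.

16807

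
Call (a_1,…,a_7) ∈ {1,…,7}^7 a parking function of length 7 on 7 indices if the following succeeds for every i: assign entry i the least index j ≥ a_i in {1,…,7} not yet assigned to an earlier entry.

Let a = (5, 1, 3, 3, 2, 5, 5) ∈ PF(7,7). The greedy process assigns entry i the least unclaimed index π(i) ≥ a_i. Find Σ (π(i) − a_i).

4

Σπ = 28 ({1..7} each once); Σa = 5+1+3+3+2+5+5 = 24; disp = 28−24 = 4.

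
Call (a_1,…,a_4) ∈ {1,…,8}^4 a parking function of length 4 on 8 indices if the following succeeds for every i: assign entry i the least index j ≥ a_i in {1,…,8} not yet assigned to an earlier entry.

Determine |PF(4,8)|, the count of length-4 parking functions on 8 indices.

|PF(4,8)| = (8+1−4)·(8+1)^{4−1} = 5 · 729 = 3645 (Pollak)
Check (1,4,2,8) → sorted (1,2,4,8): b_i ≤ 4+i ∀i, a PF.

3645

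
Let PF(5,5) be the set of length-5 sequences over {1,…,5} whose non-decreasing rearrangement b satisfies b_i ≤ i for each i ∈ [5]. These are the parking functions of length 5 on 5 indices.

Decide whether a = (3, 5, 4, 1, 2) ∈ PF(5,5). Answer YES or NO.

Sorted: b = (1, 2, 3, 4, 5).
  b_1=1 ≤ 1
  b_2=2 ≤ 2
  b_3=3 ≤ 3
  b_4=4 ≤ 4
  b_5=5 ≤ 5
All bounds hold ⇒ YES

YES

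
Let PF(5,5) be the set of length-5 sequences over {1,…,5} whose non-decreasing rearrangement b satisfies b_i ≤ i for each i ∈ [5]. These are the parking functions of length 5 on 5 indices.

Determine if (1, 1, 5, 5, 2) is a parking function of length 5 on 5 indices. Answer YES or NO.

Rearranged: b = (1, 1, 2, 5, 5).
  b_1=1 ≤ 1
  b_2=1 ≤ 2
  b_3=2 ≤ 3
  b_4=5 > 4
  fails at i=4 ⇒ NO

NO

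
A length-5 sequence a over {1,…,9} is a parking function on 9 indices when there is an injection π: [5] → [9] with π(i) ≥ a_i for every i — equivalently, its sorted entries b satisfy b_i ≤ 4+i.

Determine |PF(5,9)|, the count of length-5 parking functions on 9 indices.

50000

Count = 5·10^4 = 5×10000 = 50000 (Pollak)
Check (3,4,1,3,3) → sorted (1,3,3,3,4): b_i ≤ 4+i ∀i, a PF.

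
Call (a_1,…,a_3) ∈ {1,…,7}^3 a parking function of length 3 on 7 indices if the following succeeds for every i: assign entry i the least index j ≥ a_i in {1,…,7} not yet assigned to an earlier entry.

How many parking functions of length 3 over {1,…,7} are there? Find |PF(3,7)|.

|PF| = 5·8^2 = 5×64 = 320 (Konheim–Weiss)
One tuple (3,5,7) → sorted (3,5,7): b_i ≤ 4+i ∀i, a PF.

320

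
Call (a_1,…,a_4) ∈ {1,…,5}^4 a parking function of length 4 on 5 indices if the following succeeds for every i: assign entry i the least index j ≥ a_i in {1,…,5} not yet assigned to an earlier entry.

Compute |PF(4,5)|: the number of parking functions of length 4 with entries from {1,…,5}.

|PF| = (5+1−4)·(5+1)^{4−1} = 2×216 = 432 (Konheim–Weiss)
Check (1,1,3,5) → sorted (1,1,3,5): b_i ≤ 1+i ∀i, a PF.

432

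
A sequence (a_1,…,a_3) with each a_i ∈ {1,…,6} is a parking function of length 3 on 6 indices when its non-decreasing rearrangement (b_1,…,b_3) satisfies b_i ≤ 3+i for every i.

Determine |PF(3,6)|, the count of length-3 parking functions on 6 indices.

196

|PF| = (6+1−3)·(6+1)^{3−1} = 4×49 = 196
Example (5,6,2) → sorted (2,5,6): b_i ≤ 3+i ∀i, a PF.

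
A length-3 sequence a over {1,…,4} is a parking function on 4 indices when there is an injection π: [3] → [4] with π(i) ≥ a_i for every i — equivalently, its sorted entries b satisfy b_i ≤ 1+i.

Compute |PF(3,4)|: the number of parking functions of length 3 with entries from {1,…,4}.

|PF| = (4−3+1)·(4+1)^(3−1) = 2 · 25 = 50 (Konheim–Weiss)
Example (2,2,1) → sorted (1,2,2): b_i ≤ 1+i ∀i, a PF.

50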